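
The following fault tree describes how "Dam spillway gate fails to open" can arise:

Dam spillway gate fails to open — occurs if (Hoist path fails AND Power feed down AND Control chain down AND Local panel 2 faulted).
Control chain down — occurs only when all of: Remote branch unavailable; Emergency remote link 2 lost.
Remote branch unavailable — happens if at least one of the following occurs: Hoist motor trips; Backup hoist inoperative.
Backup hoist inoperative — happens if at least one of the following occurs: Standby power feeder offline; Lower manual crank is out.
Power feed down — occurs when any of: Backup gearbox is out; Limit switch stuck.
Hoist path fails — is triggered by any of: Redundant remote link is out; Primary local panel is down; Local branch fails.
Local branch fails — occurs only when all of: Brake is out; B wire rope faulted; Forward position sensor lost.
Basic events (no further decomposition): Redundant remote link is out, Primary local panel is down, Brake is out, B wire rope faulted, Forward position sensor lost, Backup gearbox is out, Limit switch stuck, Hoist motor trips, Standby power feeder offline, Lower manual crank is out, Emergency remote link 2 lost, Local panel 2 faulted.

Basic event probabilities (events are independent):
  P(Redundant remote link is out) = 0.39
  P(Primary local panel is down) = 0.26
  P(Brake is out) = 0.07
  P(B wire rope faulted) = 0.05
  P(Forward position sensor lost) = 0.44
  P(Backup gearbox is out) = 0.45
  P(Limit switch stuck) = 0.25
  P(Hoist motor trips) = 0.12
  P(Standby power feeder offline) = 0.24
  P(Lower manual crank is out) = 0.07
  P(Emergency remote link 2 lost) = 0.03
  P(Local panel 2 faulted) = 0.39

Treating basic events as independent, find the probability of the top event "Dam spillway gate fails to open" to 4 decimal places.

P(Local branch fails) [AND] = 0.07 × 0.05 × 0.44 = 0.001540
P(Hoist path fails) [OR] = 1 − (1−0.39) × (1−0.26) × (1−0.001540) = 0.549295
P(Power feed down) [OR] = 1 − (1−0.45) × (1−0.25) = 0.587500
P(Backup hoist inoperative) [OR] = 1 − (1−0.24) × (1−0.07) = 0.293200
P(Remote branch unavailable) [OR] = 1 − (1−0.12) × (1−0.293200) = 0.378016
P(Control chain down) [AND] = 0.378016 × 0.03 = 0.011340
P(Dam spillway gate fails to open) [AND] = 0.549295 × 0.587500 × 0.011340 × 0.39 = 0.001427
Rounded to 4 decimal places: P(Dam spillway gate fails to open) ≈ 0.0014.

0.0014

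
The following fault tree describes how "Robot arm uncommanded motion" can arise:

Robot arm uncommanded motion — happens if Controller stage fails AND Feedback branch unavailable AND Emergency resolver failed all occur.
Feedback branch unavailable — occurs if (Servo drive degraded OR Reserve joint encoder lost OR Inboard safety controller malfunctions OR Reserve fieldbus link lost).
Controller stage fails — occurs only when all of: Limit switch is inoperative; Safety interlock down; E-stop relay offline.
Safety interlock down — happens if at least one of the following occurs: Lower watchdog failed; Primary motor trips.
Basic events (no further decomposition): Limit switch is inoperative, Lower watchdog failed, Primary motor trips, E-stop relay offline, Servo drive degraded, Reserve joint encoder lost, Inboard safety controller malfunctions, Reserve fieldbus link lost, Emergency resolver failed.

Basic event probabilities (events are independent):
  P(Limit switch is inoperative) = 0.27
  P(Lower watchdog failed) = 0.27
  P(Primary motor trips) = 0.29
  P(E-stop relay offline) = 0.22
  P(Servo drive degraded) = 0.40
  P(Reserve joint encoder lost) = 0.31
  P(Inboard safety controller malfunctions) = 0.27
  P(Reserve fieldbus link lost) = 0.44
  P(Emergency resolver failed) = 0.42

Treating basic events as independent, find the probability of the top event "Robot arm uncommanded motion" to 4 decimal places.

P(Safety interlock down) [OR] = 1 − (1−0.27) × (1−0.29) = 0.481700
P(Controller stage fails) [AND] = 0.27 × 0.481700 × 0.22 = 0.028613
P(Feedback branch unavailable) [OR] = 1 − (1−0.40) × (1−0.31) × (1−0.27) × (1−0.44) = 0.830757
P(Robot arm uncommanded motion) [AND] = 0.028613 × 0.830757 × 0.42 = 0.009984
Rounded to 4 decimal places: P(Robot arm uncommanded motion) ≈ 0.0100.

0.0100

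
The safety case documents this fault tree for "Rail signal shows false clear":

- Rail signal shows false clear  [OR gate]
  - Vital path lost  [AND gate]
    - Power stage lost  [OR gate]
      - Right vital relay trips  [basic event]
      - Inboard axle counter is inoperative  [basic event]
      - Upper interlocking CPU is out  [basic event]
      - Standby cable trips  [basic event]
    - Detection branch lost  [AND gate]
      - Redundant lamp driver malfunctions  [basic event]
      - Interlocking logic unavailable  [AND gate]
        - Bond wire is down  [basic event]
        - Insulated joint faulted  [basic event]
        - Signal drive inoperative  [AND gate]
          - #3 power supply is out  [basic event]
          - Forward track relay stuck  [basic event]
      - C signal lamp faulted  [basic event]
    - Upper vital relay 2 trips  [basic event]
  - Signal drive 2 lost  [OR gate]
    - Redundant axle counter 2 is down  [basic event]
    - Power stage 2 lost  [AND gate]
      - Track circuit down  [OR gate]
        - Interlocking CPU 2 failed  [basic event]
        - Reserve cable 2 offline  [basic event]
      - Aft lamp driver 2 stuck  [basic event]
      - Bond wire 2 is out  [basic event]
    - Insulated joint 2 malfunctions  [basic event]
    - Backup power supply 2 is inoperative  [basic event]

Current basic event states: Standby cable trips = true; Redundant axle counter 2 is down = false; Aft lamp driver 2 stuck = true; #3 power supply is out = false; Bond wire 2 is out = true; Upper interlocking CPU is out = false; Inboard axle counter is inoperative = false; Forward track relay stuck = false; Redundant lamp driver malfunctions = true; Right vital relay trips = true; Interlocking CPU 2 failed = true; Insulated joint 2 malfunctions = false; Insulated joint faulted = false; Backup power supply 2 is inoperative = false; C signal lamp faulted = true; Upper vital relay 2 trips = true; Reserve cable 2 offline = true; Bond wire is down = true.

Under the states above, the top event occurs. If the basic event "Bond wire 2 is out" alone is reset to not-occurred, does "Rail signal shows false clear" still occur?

No

Counterfactual: set "Bond wire 2 is out" to not occurred.
Power stage lost [OR]: Right vital relay trips=occurs, Inboard axle counter is inoperative=not, Upper interlocking CPU is out=not, Standby cable trips=occurs → at least one input occurs → occurs.
Signal drive inoperative [AND]: #3 power supply is out=not, Forward track relay stuck=not → not all inputs occur → does not occur.
Interlocking logic unavailable [AND]: Bond wire is down=occurs, Insulated joint faulted=not, Signal drive inoperative=not → not all inputs occur → does not occur.
Detection branch lost [AND]: Redundant lamp driver malfunctions=occurs, Interlocking logic unavailable=not, C signal lamp faulted=occurs → not all inputs occur → does not occur.
Vital path lost [AND]: Power stage lost=occurs, Detection branch lost=not, Upper vital relay 2 trips=occurs → not all inputs occur → does not occur.
Track circuit down [OR]: Interlocking CPU 2 failed=occurs, Reserve cable 2 offline=occurs → at least one input occurs → occurs.
Power stage 2 lost [AND]: Track circuit down=occurs, Aft lamp driver 2 stuck=occurs, Bond wire 2 is out=not → not all inputs occur → does not occur.
Signal drive 2 lost [OR]: Redundant axle counter 2 is down=not, Power stage 2 lost=not, Insulated joint 2 malfunctions=not, Backup power supply 2 is inoperative=not → no input occurs → does not occur.
Rail signal shows false clear [OR]: Vital path lost=not, Signal drive 2 lost=not → no input occurs → does not occur.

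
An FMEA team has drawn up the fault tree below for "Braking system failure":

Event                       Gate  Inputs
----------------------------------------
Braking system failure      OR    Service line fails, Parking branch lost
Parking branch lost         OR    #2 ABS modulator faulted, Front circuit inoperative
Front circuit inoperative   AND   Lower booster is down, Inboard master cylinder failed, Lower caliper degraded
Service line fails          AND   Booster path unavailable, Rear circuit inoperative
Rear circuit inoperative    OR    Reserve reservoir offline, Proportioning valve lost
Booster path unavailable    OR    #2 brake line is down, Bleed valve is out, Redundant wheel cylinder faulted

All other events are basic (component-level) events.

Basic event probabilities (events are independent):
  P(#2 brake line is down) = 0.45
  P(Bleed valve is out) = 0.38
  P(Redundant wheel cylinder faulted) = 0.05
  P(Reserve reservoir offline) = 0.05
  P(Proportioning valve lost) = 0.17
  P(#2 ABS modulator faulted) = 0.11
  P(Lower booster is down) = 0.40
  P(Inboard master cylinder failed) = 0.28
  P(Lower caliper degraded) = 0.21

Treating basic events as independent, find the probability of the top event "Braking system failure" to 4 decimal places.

0.2552

P(Booster path unavailable) [OR] = 1 − (1−0.45) × (1−0.38) × (1−0.05) = 0.676050
P(Rear circuit inoperative) [OR] = 1 − (1−0.05) × (1−0.17) = 0.211500
P(Service line fails) [AND] = 0.676050 × 0.211500 = 0.142985
P(Front circuit inoperative) [AND] = 0.40 × 0.28 × 0.21 = 0.023520
P(Parking branch lost) [OR] = 1 − (1−0.11) × (1−0.023520) = 0.130933
P(Braking system failure) [OR] = 1 − (1−0.142985) × (1−0.130933) = 0.255197
Rounded to 4 decimal places: P(Braking system failure) ≈ 0.2552.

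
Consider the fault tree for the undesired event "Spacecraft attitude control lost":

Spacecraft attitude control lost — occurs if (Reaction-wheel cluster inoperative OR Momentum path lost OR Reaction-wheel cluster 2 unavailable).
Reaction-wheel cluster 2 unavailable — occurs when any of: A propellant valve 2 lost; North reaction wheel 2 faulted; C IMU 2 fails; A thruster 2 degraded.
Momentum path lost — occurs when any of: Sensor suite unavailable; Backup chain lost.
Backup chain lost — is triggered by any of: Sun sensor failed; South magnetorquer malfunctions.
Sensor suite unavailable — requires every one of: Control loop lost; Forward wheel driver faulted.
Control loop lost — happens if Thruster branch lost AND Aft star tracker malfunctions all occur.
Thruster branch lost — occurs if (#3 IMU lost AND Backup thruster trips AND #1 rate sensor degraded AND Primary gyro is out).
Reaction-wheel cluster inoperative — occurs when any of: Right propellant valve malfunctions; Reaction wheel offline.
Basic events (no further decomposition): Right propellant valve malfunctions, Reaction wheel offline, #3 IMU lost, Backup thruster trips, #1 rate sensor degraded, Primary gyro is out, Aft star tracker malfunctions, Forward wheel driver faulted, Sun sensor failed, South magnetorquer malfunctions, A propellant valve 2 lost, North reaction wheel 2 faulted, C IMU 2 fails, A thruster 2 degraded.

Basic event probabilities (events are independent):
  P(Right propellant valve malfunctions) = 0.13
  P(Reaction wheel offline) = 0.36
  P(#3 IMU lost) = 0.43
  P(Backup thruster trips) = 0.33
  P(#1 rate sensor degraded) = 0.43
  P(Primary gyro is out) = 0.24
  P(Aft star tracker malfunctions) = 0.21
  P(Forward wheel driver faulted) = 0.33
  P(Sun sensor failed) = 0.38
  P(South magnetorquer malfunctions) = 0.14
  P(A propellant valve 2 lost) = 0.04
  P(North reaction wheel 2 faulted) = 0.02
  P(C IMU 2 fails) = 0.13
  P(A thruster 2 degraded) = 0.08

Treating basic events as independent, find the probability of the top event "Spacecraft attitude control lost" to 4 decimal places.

P(Reaction-wheel cluster inoperative) [OR] = 1 − (1−0.13) × (1−0.36) = 0.443200
P(Thruster branch lost) [AND] = 0.43 × 0.33 × 0.43 × 0.24 = 0.014644
P(Control loop lost) [AND] = 0.014644 × 0.21 = 0.003075
P(Sensor suite unavailable) [AND] = 0.003075 × 0.33 = 0.001015
P(Backup chain lost) [OR] = 1 − (1−0.38) × (1−0.14) = 0.466800
P(Momentum path lost) [OR] = 1 − (1−0.001015) × (1−0.466800) = 0.467341
P(Reaction-wheel cluster 2 unavailable) [OR] = 1 − (1−0.04) × (1−0.02) × (1−0.13) × (1−0.08) = 0.246984
P(Spacecraft attitude control lost) [OR] = 1 − (1−0.443200) × (1−0.467341) × (1−0.246984) = 0.776667
Rounded to 4 decimal places: P(Spacecraft attitude control lost) ≈ 0.7767.

0.7767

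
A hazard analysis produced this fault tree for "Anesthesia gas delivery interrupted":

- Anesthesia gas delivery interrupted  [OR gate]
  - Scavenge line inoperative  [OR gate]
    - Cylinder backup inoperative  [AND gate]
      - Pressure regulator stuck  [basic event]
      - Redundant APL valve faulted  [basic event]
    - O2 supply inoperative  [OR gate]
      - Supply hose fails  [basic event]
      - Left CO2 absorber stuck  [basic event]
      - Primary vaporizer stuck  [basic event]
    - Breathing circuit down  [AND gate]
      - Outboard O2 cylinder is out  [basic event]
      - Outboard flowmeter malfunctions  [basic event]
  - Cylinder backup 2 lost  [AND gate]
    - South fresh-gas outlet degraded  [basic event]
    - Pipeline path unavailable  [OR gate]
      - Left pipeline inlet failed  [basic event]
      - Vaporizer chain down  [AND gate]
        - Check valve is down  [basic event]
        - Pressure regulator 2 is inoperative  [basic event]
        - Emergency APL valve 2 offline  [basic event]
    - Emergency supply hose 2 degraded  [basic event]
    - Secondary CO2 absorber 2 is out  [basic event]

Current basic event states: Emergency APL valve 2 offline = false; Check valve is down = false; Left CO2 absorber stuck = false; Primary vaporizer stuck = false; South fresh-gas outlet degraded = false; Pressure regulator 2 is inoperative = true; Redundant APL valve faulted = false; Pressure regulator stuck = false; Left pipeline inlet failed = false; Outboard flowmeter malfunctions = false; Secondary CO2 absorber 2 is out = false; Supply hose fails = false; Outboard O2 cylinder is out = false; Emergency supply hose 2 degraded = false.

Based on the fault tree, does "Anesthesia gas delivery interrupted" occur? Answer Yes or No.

Cylinder backup inoperative [AND]: Pressure regulator stuck=not, Redundant APL valve faulted=not → not all inputs occur → does not occur.
O2 supply inoperative [OR]: Supply hose fails=not, Left CO2 absorber stuck=not, Primary vaporizer stuck=not → no input occurs → does not occur.
Breathing circuit down [AND]: Outboard O2 cylinder is out=not, Outboard flowmeter malfunctions=not → not all inputs occur → does not occur.
Scavenge line inoperative [OR]: Cylinder backup inoperative=not, O2 supply inoperative=not, Breathing circuit down=not → no input occurs → does not occur.
Vaporizer chain down [AND]: Check valve is down=not, Pressure regulator 2 is inoperative=occurs, Emergency APL valve 2 offline=not → not all inputs occur → does not occur.
Pipeline path unavailable [OR]: Left pipeline inlet failed=not, Vaporizer chain down=not → no input occurs → does not occur.
Cylinder backup 2 lost [AND]: South fresh-gas outlet degraded=not, Pipeline path unavailable=not, Emergency supply hose 2 degraded=not, Secondary CO2 absorber 2 is out=not → not all inputs occur → does not occur.
Anesthesia gas delivery interrupted [OR]: Scavenge line inoperative=not, Cylinder backup 2 lost=not → no input occurs → does not occur.

No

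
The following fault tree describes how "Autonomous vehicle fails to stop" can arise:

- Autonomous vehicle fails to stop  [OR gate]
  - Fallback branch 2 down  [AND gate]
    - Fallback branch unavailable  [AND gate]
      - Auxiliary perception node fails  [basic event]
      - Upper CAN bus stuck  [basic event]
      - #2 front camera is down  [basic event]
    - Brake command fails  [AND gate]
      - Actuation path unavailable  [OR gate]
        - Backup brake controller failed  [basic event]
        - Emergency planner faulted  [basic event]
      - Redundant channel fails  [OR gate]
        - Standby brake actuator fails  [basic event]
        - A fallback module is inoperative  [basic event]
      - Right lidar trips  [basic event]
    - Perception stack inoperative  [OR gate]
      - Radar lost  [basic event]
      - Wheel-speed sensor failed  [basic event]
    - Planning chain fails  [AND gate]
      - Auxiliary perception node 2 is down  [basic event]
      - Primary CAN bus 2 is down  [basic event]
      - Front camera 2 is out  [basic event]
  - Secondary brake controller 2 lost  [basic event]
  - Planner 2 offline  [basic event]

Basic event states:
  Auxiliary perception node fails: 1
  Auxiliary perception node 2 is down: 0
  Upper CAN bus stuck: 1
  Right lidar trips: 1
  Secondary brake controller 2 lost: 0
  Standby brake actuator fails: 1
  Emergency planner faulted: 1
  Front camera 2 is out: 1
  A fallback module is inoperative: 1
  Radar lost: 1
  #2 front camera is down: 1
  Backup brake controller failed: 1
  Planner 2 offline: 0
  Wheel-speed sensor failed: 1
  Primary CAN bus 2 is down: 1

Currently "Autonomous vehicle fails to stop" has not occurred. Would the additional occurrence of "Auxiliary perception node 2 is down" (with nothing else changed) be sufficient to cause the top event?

Counterfactual: set "Auxiliary perception node 2 is down" to occurred.
Fallback branch unavailable [AND]: Auxiliary perception node fails=occurs, Upper CAN bus stuck=occurs, #2 front camera is down=occurs → all inputs occur → occurs.
Actuation path unavailable [OR]: Backup brake controller failed=occurs, Emergency planner faulted=occurs → at least one input occurs → occurs.
Redundant channel fails [OR]: Standby brake actuator fails=occurs, A fallback module is inoperative=occurs → at least one input occurs → occurs.
Brake command fails [AND]: Actuation path unavailable=occurs, Redundant channel fails=occurs, Right lidar trips=occurs → all inputs occur → occurs.
Perception stack inoperative [OR]: Radar lost=occurs, Wheel-speed sensor failed=occurs → at least one input occurs → occurs.
Planning chain fails [AND]: Auxiliary perception node 2 is down=occurs, Primary CAN bus 2 is down=occurs, Front camera 2 is out=occurs → all inputs occur → occurs.
Fallback branch 2 down [AND]: Fallback branch unavailable=occurs, Brake command fails=occurs, Perception stack inoperative=occurs, Planning chain fails=occurs → all inputs occur → occurs.
Autonomous vehicle fails to stop [OR]: Fallback branch 2 down=occurs, Secondary brake controller 2 lost=not, Planner 2 offline=not → at least one input occurs → occurs.

Yes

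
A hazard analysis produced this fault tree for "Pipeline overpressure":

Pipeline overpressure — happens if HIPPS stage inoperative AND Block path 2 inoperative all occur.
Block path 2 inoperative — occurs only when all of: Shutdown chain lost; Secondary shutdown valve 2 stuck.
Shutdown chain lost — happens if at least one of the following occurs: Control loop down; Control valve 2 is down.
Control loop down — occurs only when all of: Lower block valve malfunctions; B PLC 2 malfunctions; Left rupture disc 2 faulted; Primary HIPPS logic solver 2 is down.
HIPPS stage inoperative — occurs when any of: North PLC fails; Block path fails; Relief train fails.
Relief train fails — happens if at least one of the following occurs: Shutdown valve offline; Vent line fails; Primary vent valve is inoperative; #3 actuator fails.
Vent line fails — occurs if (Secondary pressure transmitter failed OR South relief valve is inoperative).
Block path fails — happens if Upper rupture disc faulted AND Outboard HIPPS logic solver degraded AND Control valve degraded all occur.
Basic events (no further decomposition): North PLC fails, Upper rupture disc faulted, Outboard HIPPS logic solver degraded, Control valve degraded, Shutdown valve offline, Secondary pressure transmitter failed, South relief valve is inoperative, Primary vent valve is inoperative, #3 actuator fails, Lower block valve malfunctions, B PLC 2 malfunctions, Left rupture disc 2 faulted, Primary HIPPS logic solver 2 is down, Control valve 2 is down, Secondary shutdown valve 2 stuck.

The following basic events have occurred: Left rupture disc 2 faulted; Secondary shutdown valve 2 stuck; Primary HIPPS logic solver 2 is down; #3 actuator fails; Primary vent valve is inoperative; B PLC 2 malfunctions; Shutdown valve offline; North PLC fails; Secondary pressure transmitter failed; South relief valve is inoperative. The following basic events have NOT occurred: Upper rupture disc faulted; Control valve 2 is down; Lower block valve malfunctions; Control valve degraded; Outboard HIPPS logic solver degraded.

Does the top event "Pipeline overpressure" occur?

No

Block path fails [AND]: Upper rupture disc faulted=not, Outboard HIPPS logic solver degraded=not, Control valve degraded=not → not all inputs occur → does not occur.
Vent line fails [OR]: Secondary pressure transmitter failed=occurs, South relief valve is inoperative=occurs → at least one input occurs → occurs.
Relief train fails [OR]: Shutdown valve offline=occurs, Vent line fails=occurs, Primary vent valve is inoperative=occurs, #3 actuator fails=occurs → at least one input occurs → occurs.
HIPPS stage inoperative [OR]: North PLC fails=occurs, Block path fails=not, Relief train fails=occurs → at least one input occurs → occurs.
Control loop down [AND]: Lower block valve malfunctions=not, B PLC 2 malfunctions=occurs, Left rupture disc 2 faulted=occurs, Primary HIPPS logic solver 2 is down=occurs → not all inputs occur → does not occur.
Shutdown chain lost [OR]: Control loop down=not, Control valve 2 is down=not → no input occurs → does not occur.
Block path 2 inoperative [AND]: Shutdown chain lost=not, Secondary shutdown valve 2 stuck=occurs → not all inputs occur → does not occur.
Pipeline overpressure [AND]: HIPPS stage inoperative=occurs, Block path 2 inoperative=not → not all inputs occur → does not occur.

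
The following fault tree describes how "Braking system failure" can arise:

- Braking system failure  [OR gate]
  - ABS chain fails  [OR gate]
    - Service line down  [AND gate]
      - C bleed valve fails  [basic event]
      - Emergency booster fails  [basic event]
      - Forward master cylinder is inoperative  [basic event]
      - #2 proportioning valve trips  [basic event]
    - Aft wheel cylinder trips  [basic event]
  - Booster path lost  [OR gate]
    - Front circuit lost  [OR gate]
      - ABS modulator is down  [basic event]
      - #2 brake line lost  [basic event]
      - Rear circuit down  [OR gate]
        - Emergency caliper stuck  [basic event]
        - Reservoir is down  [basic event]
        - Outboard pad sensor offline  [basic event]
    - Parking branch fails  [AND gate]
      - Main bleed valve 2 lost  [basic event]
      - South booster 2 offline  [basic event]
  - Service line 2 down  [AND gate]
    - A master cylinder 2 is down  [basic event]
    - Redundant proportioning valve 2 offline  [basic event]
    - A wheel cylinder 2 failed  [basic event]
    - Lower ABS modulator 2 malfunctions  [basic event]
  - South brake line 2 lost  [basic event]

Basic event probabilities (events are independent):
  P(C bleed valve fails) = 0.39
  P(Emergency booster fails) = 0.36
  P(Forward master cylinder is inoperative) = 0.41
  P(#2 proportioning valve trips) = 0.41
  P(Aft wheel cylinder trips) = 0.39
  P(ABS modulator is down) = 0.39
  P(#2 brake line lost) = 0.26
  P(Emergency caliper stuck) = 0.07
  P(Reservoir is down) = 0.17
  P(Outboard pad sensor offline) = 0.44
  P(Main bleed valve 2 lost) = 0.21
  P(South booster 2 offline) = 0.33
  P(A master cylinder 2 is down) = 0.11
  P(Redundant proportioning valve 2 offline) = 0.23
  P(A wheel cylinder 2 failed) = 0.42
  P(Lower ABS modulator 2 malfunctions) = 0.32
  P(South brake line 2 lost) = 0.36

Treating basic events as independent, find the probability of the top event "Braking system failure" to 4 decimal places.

P(Service line down) [AND] = 0.39 × 0.36 × 0.41 × 0.41 = 0.023601
P(ABS chain fails) [OR] = 1 − (1−0.023601) × (1−0.39) = 0.404397
P(Rear circuit down) [OR] = 1 − (1−0.07) × (1−0.17) × (1−0.44) = 0.567736
P(Front circuit lost) [OR] = 1 − (1−0.39) × (1−0.26) × (1−0.567736) = 0.804876
P(Parking branch fails) [AND] = 0.21 × 0.33 = 0.069300
P(Booster path lost) [OR] = 1 − (1−0.804876) × (1−0.069300) = 0.818398
P(Service line 2 down) [AND] = 0.11 × 0.23 × 0.42 × 0.32 = 0.003400
P(Braking system failure) [OR] = 1 − (1−0.404397) × (1−0.818398) × (1−0.003400) × (1−0.36) = 0.931011
Rounded to 4 decimal places: P(Braking system failure) ≈ 0.9310.

0.9310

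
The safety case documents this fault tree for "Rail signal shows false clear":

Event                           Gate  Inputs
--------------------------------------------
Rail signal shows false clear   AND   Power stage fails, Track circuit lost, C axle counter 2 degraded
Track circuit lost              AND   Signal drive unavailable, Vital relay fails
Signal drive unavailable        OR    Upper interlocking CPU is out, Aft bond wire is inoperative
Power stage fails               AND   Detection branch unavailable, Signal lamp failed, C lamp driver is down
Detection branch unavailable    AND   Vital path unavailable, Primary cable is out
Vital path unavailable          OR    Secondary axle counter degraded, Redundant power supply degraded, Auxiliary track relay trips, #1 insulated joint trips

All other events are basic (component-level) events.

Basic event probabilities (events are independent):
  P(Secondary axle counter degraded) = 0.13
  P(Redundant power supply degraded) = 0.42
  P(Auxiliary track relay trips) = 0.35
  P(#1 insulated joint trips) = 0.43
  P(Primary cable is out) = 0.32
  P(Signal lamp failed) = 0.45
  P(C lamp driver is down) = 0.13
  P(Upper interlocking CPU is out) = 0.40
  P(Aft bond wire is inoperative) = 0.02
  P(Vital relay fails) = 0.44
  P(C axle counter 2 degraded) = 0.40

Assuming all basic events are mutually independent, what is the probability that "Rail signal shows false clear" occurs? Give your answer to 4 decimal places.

0.0011

P(Vital path unavailable) [OR] = 1 − (1−0.13) × (1−0.42) × (1−0.35) × (1−0.43) = 0.813046
P(Detection branch unavailable) [AND] = 0.813046 × 0.32 = 0.260175
P(Power stage fails) [AND] = 0.260175 × 0.45 × 0.13 = 0.015220
P(Signal drive unavailable) [OR] = 1 − (1−0.40) × (1−0.02) = 0.412000
P(Track circuit lost) [AND] = 0.412000 × 0.44 = 0.181280
P(Rail signal shows false clear) [AND] = 0.015220 × 0.181280 × 0.40 = 0.001104
Rounded to 4 decimal places: P(Rail signal shows false clear) ≈ 0.0011.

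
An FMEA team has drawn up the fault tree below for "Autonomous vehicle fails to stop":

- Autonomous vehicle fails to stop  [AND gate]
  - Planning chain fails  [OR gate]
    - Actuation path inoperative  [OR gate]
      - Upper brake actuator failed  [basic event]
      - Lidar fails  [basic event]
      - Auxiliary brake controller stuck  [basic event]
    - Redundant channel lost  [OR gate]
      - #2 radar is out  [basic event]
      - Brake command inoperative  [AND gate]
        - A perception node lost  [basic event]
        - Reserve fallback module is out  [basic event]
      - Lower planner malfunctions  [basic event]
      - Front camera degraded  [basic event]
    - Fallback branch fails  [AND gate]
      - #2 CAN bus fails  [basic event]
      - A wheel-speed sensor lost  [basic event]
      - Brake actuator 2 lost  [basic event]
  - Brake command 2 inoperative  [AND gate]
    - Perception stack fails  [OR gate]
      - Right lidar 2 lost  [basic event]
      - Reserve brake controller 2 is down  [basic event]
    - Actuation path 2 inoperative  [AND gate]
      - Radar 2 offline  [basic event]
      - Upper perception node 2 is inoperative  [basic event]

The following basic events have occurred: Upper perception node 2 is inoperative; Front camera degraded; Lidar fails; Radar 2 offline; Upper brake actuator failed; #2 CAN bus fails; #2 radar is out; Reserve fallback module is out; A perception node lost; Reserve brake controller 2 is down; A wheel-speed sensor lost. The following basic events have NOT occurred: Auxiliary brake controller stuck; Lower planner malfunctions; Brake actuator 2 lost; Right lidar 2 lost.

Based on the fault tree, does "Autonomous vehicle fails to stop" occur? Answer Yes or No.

Actuation path inoperative [OR]: Upper brake actuator failed=occurs, Lidar fails=occurs, Auxiliary brake controller stuck=not → at least one input occurs → occurs.
Brake command inoperative [AND]: A perception node lost=occurs, Reserve fallback module is out=occurs → all inputs occur → occurs.
Redundant channel lost [OR]: #2 radar is out=occurs, Brake command inoperative=occurs, Lower planner malfunctions=not, Front camera degraded=occurs → at least one input occurs → occurs.
Fallback branch fails [AND]: #2 CAN bus fails=occurs, A wheel-speed sensor lost=occurs, Brake actuator 2 lost=not → not all inputs occur → does not occur.
Planning chain fails [OR]: Actuation path inoperative=occurs, Redundant channel lost=occurs, Fallback branch fails=not → at least one input occurs → occurs.
Perception stack fails [OR]: Right lidar 2 lost=not, Reserve brake controller 2 is down=occurs → at least one input occurs → occurs.
Actuation path 2 inoperative [AND]: Radar 2 offline=occurs, Upper perception node 2 is inoperative=occurs → all inputs occur → occurs.
Brake command 2 inoperative [AND]: Perception stack fails=occurs, Actuation path 2 inoperative=occurs → all inputs occur → occurs.
Autonomous vehicle fails to stop [AND]: Planning chain fails=occurs, Brake command 2 inoperative=occurs → all inputs occur → occurs.

Yes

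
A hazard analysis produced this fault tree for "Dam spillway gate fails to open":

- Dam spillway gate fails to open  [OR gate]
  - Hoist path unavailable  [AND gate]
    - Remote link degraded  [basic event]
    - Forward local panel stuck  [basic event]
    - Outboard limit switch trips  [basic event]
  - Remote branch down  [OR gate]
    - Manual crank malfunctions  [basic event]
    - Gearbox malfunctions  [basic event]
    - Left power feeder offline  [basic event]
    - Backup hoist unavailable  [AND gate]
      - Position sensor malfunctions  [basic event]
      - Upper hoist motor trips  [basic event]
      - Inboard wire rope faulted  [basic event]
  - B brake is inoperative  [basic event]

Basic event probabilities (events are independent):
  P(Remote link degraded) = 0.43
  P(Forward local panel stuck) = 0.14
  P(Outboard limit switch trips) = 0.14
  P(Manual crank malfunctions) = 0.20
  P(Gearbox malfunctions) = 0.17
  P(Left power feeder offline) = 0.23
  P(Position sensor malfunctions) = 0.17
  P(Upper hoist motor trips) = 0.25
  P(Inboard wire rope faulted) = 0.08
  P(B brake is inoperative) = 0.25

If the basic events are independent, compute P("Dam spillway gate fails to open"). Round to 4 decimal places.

0.6211

P(Hoist path unavailable) [AND] = 0.43 × 0.14 × 0.14 = 0.008428
P(Backup hoist unavailable) [AND] = 0.17 × 0.25 × 0.08 = 0.003400
P(Remote branch down) [OR] = 1 − (1−0.20) × (1−0.17) × (1−0.23) × (1−0.003400) = 0.490458
P(Dam spillway gate fails to open) [OR] = 1 − (1−0.008428) × (1−0.490458) × (1−0.25) = 0.621064
Rounded to 4 decimal places: P(Dam spillway gate fails to open) ≈ 0.6211.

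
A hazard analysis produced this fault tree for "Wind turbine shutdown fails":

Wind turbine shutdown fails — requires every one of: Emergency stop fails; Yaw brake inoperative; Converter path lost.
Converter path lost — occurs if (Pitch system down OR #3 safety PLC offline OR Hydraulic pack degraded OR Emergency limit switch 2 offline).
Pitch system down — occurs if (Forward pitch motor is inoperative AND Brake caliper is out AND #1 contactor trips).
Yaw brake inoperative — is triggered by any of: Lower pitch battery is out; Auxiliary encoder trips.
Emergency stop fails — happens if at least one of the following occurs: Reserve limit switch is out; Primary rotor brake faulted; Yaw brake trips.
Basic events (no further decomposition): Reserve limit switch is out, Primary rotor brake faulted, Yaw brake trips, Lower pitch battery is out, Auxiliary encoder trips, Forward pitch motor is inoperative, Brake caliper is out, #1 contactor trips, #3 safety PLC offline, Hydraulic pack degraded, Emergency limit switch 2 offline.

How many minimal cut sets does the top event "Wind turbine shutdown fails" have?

Emergency stop fails [OR]: union of children's cut sets → 3 cut set(s).
Yaw brake inoperative [OR]: union of children's cut sets → 2 cut set(s).
Pitch system down [AND]: one cut set from each child combined → 1 × 1 × 1 = 1 cut set(s).
Converter path lost [OR]: union of children's cut sets → 4 cut set(s).
Wind turbine shutdown fails [AND]: one cut set from each child combined → 3 × 2 × 4 = 24 cut set(s).

24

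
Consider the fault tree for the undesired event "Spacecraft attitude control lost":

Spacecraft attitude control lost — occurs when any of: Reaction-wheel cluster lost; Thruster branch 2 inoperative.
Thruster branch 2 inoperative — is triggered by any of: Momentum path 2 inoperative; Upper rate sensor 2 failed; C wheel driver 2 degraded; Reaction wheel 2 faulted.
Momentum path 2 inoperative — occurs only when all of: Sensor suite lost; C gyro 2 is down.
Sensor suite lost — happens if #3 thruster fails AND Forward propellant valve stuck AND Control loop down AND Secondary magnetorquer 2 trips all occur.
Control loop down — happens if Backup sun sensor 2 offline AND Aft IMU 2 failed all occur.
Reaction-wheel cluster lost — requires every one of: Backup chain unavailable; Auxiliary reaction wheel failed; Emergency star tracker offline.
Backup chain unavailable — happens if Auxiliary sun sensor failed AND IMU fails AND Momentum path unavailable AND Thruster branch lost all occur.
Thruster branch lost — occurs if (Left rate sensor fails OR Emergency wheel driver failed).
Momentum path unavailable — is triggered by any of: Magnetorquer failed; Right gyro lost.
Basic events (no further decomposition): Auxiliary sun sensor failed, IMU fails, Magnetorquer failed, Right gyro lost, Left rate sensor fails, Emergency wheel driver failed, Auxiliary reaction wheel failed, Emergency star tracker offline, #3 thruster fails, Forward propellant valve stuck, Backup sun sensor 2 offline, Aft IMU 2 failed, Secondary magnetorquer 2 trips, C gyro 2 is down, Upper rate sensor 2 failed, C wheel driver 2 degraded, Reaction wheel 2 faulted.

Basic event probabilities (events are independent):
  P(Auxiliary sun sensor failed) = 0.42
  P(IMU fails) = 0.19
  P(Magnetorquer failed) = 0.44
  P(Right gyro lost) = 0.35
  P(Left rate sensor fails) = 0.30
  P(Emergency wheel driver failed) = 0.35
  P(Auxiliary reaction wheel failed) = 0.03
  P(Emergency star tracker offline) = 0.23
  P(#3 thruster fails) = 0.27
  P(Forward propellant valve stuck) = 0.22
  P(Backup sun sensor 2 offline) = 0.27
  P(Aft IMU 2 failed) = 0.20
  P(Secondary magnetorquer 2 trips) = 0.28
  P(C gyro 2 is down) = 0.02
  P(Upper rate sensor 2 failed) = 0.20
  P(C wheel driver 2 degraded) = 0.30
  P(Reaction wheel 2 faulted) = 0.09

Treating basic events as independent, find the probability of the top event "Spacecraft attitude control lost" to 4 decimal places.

P(Momentum path unavailable) [OR] = 1 − (1−0.44) × (1−0.35) = 0.636000
P(Thruster branch lost) [OR] = 1 − (1−0.30) × (1−0.35) = 0.545000
P(Backup chain unavailable) [AND] = 0.42 × 0.19 × 0.636000 × 0.545000 = 0.027660
P(Reaction-wheel cluster lost) [AND] = 0.027660 × 0.03 × 0.23 = 0.000191
P(Control loop down) [AND] = 0.27 × 0.20 = 0.054000
P(Sensor suite lost) [AND] = 0.27 × 0.22 × 0.054000 × 0.28 = 0.000898
P(Momentum path 2 inoperative) [AND] = 0.000898 × 0.02 = 0.000018
P(Thruster branch 2 inoperative) [OR] = 1 − (1−0.000018) × (1−0.20) × (1−0.30) × (1−0.09) = 0.490409
P(Spacecraft attitude control lost) [OR] = 1 − (1−0.000191) × (1−0.490409) = 0.490506
Rounded to 4 decimal places: P(Spacecraft attitude control lost) ≈ 0.4905.

0.4905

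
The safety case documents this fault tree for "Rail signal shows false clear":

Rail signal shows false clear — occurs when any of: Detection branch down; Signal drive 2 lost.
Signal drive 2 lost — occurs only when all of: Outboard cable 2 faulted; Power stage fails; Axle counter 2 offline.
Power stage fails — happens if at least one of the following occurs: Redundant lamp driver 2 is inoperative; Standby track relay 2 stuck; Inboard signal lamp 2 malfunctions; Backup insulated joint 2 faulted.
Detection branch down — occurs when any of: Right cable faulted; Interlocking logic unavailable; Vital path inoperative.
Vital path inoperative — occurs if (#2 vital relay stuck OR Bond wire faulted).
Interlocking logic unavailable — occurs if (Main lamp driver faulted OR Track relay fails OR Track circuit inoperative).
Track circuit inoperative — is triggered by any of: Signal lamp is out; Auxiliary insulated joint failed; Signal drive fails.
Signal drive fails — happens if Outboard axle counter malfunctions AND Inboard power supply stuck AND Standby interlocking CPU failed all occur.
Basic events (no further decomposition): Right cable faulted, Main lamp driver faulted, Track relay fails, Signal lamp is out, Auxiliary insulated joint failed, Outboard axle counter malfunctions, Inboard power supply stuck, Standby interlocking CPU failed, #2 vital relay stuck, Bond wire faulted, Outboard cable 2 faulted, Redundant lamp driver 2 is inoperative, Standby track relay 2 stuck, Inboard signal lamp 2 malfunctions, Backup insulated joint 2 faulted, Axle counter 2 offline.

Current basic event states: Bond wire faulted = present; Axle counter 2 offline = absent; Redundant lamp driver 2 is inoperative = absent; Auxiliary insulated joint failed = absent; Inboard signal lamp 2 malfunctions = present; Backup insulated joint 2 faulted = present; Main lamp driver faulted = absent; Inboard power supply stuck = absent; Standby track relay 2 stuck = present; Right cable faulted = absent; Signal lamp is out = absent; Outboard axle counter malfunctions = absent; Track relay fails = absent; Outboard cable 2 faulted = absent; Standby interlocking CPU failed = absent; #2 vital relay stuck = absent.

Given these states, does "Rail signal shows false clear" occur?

Signal drive fails [AND]: Outboard axle counter malfunctions=not, Inboard power supply stuck=not, Standby interlocking CPU failed=not → not all inputs occur → does not occur.
Track circuit inoperative [OR]: Signal lamp is out=not, Auxiliary insulated joint failed=not, Signal drive fails=not → no input occurs → does not occur.
Interlocking logic unavailable [OR]: Main lamp driver faulted=not, Track relay fails=not, Track circuit inoperative=not → no input occurs → does not occur.
Vital path inoperative [OR]: #2 vital relay stuck=not, Bond wire faulted=occurs → at least one input occurs → occurs.
Detection branch down [OR]: Right cable faulted=not, Interlocking logic unavailable=not, Vital path inoperative=occurs → at least one input occurs → occurs.
Power stage fails [OR]: Redundant lamp driver 2 is inoperative=not, Standby track relay 2 stuck=occurs, Inboard signal lamp 2 malfunctions=occurs, Backup insulated joint 2 faulted=occurs → at least one input occurs → occurs.
Signal drive 2 lost [AND]: Outboard cable 2 faulted=not, Power stage fails=occurs, Axle counter 2 offline=not → not all inputs occur → does not occur.
Rail signal shows false clear [OR]: Detection branch down=occurs, Signal drive 2 lost=not → at least one input occurs → occurs.

Yes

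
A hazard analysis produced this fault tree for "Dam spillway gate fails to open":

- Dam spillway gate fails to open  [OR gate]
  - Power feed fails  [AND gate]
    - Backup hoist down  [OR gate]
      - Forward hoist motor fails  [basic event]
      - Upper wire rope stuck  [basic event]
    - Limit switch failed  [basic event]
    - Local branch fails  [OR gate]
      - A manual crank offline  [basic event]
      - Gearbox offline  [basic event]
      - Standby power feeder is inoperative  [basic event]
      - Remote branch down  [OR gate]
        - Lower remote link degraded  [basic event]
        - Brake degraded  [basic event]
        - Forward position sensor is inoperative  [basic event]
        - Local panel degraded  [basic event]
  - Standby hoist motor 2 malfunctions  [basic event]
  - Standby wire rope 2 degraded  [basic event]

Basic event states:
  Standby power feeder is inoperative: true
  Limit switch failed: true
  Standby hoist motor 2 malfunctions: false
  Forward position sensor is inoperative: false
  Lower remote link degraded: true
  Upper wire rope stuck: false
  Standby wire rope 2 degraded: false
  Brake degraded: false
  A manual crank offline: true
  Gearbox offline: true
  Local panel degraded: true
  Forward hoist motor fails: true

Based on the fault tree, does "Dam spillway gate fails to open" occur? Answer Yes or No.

Backup hoist down [OR]: Forward hoist motor fails=occurs, Upper wire rope stuck=not → at least one input occurs → occurs.
Remote branch down [OR]: Lower remote link degraded=occurs, Brake degraded=not, Forward position sensor is inoperative=not, Local panel degraded=occurs → at least one input occurs → occurs.
Local branch fails [OR]: A manual crank offline=occurs, Gearbox offline=occurs, Standby power feeder is inoperative=occurs, Remote branch down=occurs → at least one input occurs → occurs.
Power feed fails [AND]: Backup hoist down=occurs, Limit switch failed=occurs, Local branch fails=occurs → all inputs occur → occurs.
Dam spillway gate fails to open [OR]: Power feed fails=occurs, Standby hoist motor 2 malfunctions=not, Standby wire rope 2 degraded=not → at least one input occurs → occurs.

Yes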